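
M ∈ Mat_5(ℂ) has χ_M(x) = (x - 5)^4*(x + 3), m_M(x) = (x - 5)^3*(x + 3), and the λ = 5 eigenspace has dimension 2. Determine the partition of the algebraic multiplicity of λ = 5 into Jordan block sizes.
Block sizes for λ = 5: [3, 1]

Step 1 — from the characteristic polynomial, algebraic multiplicity of λ = 5 is 4. From dim ker(M − (5)·I) = 2, there are exactly 2 Jordan blocks for λ = 5.
Step 2 — from the minimal polynomial, the factor (x − 5)^3 tells us the largest block for λ = 5 has size 3.
Step 3 — with total size 4, 2 blocks, and largest block 3, the block sizes (in nonincreasing order) are [3, 1].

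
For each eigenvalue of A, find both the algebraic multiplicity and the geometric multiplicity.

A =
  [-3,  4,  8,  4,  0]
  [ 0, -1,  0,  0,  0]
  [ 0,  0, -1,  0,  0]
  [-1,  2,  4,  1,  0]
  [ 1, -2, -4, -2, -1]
λ = -1: alg = 5, geom = 4

Step 1 — factor the characteristic polynomial to read off the algebraic multiplicities:
  χ_A(x) = (x + 1)^5

Step 2 — compute geometric multiplicities via the rank-nullity identity g(λ) = n − rank(A − λI):
  rank(A − (-1)·I) = 1, so dim ker(A − (-1)·I) = n − 1 = 4

Summary:
  λ = -1: algebraic multiplicity = 5, geometric multiplicity = 4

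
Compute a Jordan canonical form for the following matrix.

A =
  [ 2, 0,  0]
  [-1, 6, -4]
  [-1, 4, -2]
J_2(2) ⊕ J_1(2)

The characteristic polynomial is
  det(x·I − A) = x^3 - 6*x^2 + 12*x - 8 = (x - 2)^3

Eigenvalues and multiplicities (the geometric multiplicity of λ is n − rank(A − λI), which equals the number of Jordan blocks for λ):
  λ = 2: algebraic multiplicity = 3, geometric multiplicity = 2

Determining the block sizes for each eigenvalue:
  λ = 2: 2 blocks summing to 3 forces exactly one block of size 2 and the rest size 1 → block sizes [2, 1]

Assembling the blocks gives a Jordan form
J =
  [2, 1, 0]
  [0, 2, 0]
  [0, 0, 2]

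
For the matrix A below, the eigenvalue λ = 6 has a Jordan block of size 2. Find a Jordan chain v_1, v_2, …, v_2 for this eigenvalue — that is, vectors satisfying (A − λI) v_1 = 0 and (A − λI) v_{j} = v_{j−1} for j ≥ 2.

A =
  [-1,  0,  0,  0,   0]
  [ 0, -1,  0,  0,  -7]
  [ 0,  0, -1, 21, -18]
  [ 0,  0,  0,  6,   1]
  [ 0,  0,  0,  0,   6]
A Jordan chain for λ = 6 of length 2:
v_1 = (0, 0, -3, -1, 0)ᵀ
v_2 = (0, 1, 3, 0, -1)ᵀ

Let N = A − (6)·I. We want v_2 with N^2 v_2 = 0 but N^1 v_2 ≠ 0; then v_{j-1} := N · v_j for j = 2, …, 2.

Pick v_2 = (0, 1, 3, 0, -1)ᵀ.
Then v_1 = N · v_2 = (0, 0, -3, -1, 0)ᵀ.

Sanity check: (A − (6)·I) v_1 = (0, 0, 0, 0, 0)ᵀ = 0. ✓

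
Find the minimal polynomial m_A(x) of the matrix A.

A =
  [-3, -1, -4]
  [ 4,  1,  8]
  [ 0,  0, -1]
x^2 + 2*x + 1

The characteristic polynomial is χ_A(x) = (x + 1)^3, so the eigenvalues are known. The minimal polynomial is
  m_A(x) = Π_λ (x − λ)^{k_λ}
where k_λ is the size of the *largest* Jordan block for λ (equivalently, the smallest k with (A − λI)^k v = 0 for every generalised eigenvector v of λ).

  λ = -1: largest Jordan block has size 2, contributing (x + 1)^2

So m_A(x) = (x + 1)^2 = x^2 + 2*x + 1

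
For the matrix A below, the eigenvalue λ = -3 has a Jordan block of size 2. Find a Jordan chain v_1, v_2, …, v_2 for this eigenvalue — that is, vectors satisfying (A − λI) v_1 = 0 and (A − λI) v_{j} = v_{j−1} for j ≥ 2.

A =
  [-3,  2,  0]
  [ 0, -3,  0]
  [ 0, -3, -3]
A Jordan chain for λ = -3 of length 2:
v_1 = (2, 0, -3)ᵀ
v_2 = (0, 1, 0)ᵀ

Let N = A − (-3)·I. We want v_2 with N^2 v_2 = 0 but N^1 v_2 ≠ 0; then v_{j-1} := N · v_j for j = 2, …, 2.

Pick v_2 = (0, 1, 0)ᵀ.
Then v_1 = N · v_2 = (2, 0, -3)ᵀ.

Sanity check: (A − (-3)·I) v_1 = (0, 0, 0)ᵀ = 0. ✓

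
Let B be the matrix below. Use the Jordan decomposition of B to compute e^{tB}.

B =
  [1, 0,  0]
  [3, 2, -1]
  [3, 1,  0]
e^{tB} =
  [exp(t), 0, 0]
  [3*t*exp(t), t*exp(t) + exp(t), -t*exp(t)]
  [3*t*exp(t), t*exp(t), -t*exp(t) + exp(t)]

Strategy: write B = P · J · P⁻¹ where J is a Jordan canonical form, so e^{tB} = P · e^{tJ} · P⁻¹, and e^{tJ} can be computed block-by-block.

B has Jordan form
J =
  [1, 1, 0]
  [0, 1, 0]
  [0, 0, 1]
(up to reordering of blocks).

Per-block formulas:
  For a 2×2 Jordan block J_2(1): exp(t · J_2(1)) = e^(1t)·(I + t·N), where N is the 2×2 nilpotent shift.
  For a 1×1 block at λ = 1: exp(t · [1]) = [e^(1t)].

After assembling e^{tJ} and conjugating by P, we get:

e^{tB} =
  [exp(t), 0, 0]
  [3*t*exp(t), t*exp(t) + exp(t), -t*exp(t)]
  [3*t*exp(t), t*exp(t), -t*exp(t) + exp(t)]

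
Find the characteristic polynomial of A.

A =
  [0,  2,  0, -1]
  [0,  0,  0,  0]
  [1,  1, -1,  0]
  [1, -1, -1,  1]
x^4

Expanding det(x·I − A) (e.g. by cofactor expansion or by noting that A is similar to its Jordan form J, which has the same characteristic polynomial as A) gives
  χ_A(x) = x^4
which factors as x^4. The eigenvalues (with algebraic multiplicities) are λ = 0 with multiplicity 4.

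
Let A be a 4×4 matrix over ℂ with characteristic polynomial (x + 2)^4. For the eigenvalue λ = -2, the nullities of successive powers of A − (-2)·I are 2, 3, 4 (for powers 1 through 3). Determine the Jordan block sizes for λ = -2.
Block sizes for λ = -2: [3, 1]

From the dimensions of kernels of powers, the number of Jordan blocks of size at least j is d_j − d_{j−1} where d_j = dim ker(N^j) (with d_0 = 0). Computing the differences gives [2, 1, 1].
The number of blocks of size exactly k is (#blocks of size ≥ k) − (#blocks of size ≥ k + 1), so the partition is: 1 block(s) of size 1, 1 block(s) of size 3.
In nonincreasing order the block sizes are [3, 1].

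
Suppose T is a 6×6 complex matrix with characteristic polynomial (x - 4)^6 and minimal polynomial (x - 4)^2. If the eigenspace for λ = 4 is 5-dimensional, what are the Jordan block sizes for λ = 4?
Block sizes for λ = 4: [2, 1, 1, 1, 1]

Step 1 — from the characteristic polynomial, algebraic multiplicity of λ = 4 is 6. From dim ker(T − (4)·I) = 5, there are exactly 5 Jordan blocks for λ = 4.
Step 2 — from the minimal polynomial, the factor (x − 4)^2 tells us the largest block for λ = 4 has size 2.
Step 3 — with total size 6, 5 blocks, and largest block 2, the block sizes (in nonincreasing order) are [2, 1, 1, 1, 1].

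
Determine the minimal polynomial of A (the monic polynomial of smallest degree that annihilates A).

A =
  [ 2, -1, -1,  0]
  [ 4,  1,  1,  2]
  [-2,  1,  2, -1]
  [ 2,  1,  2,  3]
x^3 - 6*x^2 + 12*x - 8

The characteristic polynomial is χ_A(x) = (x - 2)^4, so the eigenvalues are known. The minimal polynomial is
  m_A(x) = Π_λ (x − λ)^{k_λ}
where k_λ is the size of the *largest* Jordan block for λ (equivalently, the smallest k with (A − λI)^k v = 0 for every generalised eigenvector v of λ).

  λ = 2: largest Jordan block has size 3, contributing (x − 2)^3

So m_A(x) = (x - 2)^3 = x^3 - 6*x^2 + 12*x - 8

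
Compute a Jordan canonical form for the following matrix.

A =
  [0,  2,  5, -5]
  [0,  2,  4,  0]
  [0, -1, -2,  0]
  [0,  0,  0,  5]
J_3(0) ⊕ J_1(5)

The characteristic polynomial is
  det(x·I − A) = x^4 - 5*x^3 = x^3*(x - 5)

Eigenvalues and multiplicities (the geometric multiplicity of λ is n − rank(A − λI), which equals the number of Jordan blocks for λ):
  λ = 0: algebraic multiplicity = 3, geometric multiplicity = 1
  λ = 5: algebraic multiplicity = 1, geometric multiplicity = 1

Determining the block sizes for each eigenvalue:
  λ = 0: one block (gm = 1), so the single block has size am = 3 → block sizes [3]
  λ = 5: one block (gm = 1), so the single block has size am = 1 → block sizes [1]

Assembling the blocks gives a Jordan form
J =
  [0, 1, 0, 0]
  [0, 0, 1, 0]
  [0, 0, 0, 0]
  [0, 0, 0, 5]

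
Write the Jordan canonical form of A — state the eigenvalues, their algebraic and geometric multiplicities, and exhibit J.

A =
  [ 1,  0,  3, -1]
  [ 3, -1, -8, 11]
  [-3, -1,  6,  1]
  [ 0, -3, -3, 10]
J_2(4) ⊕ J_2(4)

The characteristic polynomial is
  det(x·I − A) = x^4 - 16*x^3 + 96*x^2 - 256*x + 256 = (x - 4)^4

Eigenvalues and multiplicities (the geometric multiplicity of λ is n − rank(A − λI), which equals the number of Jordan blocks for λ):
  λ = 4: algebraic multiplicity = 4, geometric multiplicity = 2

Determining the block sizes for each eigenvalue:
  λ = 4: with am = 4 and gm = 2, the partition is not yet determined (e.g. several partitions of 4 into 2 parts exist). Let N = A − (4)·I. Computing rank(N^1) = 2, rank(N^2) = 0; the number of blocks of size ≥ j is rank(N^{j−1}) − rank(N^j), giving [2, 2]. So we have 2 block(s) of size 2 → block sizes [2, 2]

Assembling the blocks gives a Jordan form
J =
  [4, 1, 0, 0]
  [0, 4, 0, 0]
  [0, 0, 4, 1]
  [0, 0, 0, 4]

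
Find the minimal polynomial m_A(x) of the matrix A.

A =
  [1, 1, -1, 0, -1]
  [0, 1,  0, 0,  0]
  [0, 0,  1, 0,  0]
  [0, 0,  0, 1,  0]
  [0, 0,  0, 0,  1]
x^2 - 2*x + 1

The characteristic polynomial is χ_A(x) = (x - 1)^5, so the eigenvalues are known. The minimal polynomial is
  m_A(x) = Π_λ (x − λ)^{k_λ}
where k_λ is the size of the *largest* Jordan block for λ (equivalently, the smallest k with (A − λI)^k v = 0 for every generalised eigenvector v of λ).

  λ = 1: largest Jordan block has size 2, contributing (x − 1)^2

So m_A(x) = (x - 1)^2 = x^2 - 2*x + 1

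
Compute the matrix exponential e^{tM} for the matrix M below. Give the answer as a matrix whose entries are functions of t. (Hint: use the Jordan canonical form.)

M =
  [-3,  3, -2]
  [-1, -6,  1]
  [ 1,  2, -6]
e^{tM} =
  [-t^2*exp(-5*t)/2 + 2*t*exp(-5*t) + exp(-5*t), -t^2*exp(-5*t)/2 + 3*t*exp(-5*t), t^2*exp(-5*t)/2 - 2*t*exp(-5*t)]
  [-t*exp(-5*t), -t*exp(-5*t) + exp(-5*t), t*exp(-5*t)]
  [-t^2*exp(-5*t)/2 + t*exp(-5*t), -t^2*exp(-5*t)/2 + 2*t*exp(-5*t), t^2*exp(-5*t)/2 - t*exp(-5*t) + exp(-5*t)]

Strategy: write M = P · J · P⁻¹ where J is a Jordan canonical form, so e^{tM} = P · e^{tJ} · P⁻¹, and e^{tJ} can be computed block-by-block.

M has Jordan form
J =
  [-5,  1,  0]
  [ 0, -5,  1]
  [ 0,  0, -5]
(up to reordering of blocks).

Per-block formulas:
  For a 3×3 Jordan block J_3(-5): exp(t · J_3(-5)) = e^(-5t)·(I + t·N + (t^2/2)·N^2), where N is the 3×3 nilpotent shift.

After assembling e^{tJ} and conjugating by P, we get:

e^{tM} =
  [-t^2*exp(-5*t)/2 + 2*t*exp(-5*t) + exp(-5*t), -t^2*exp(-5*t)/2 + 3*t*exp(-5*t), t^2*exp(-5*t)/2 - 2*t*exp(-5*t)]
  [-t*exp(-5*t), -t*exp(-5*t) + exp(-5*t), t*exp(-5*t)]
  [-t^2*exp(-5*t)/2 + t*exp(-5*t), -t^2*exp(-5*t)/2 + 2*t*exp(-5*t), t^2*exp(-5*t)/2 - t*exp(-5*t) + exp(-5*t)]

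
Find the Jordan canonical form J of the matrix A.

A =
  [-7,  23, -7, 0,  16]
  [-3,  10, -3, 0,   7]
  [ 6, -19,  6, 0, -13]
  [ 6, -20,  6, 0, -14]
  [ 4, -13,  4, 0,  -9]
J_3(0) ⊕ J_1(0) ⊕ J_1(0)

The characteristic polynomial is
  det(x·I − A) = x^5

Eigenvalues and multiplicities (the geometric multiplicity of λ is n − rank(A − λI), which equals the number of Jordan blocks for λ):
  λ = 0: algebraic multiplicity = 5, geometric multiplicity = 3

Determining the block sizes for each eigenvalue:
  λ = 0: with am = 5 and gm = 3, the partition is not yet determined (e.g. several partitions of 5 into 3 parts exist). Let N = A − (0)·I. Computing rank(N^1) = 2, rank(N^2) = 1, rank(N^3) = 0; the number of blocks of size ≥ j is rank(N^{j−1}) − rank(N^j), giving [3, 1, 1]. So we have 1 block(s) of size 3, 2 block(s) of size 1 → block sizes [3, 1, 1]

Assembling the blocks gives a Jordan form
J =
  [0, 1, 0, 0, 0]
  [0, 0, 1, 0, 0]
  [0, 0, 0, 0, 0]
  [0, 0, 0, 0, 0]
  [0, 0, 0, 0, 0]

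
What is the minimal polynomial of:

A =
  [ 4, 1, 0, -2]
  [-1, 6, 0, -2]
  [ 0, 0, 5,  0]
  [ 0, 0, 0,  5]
x^2 - 10*x + 25

The characteristic polynomial is χ_A(x) = (x - 5)^4, so the eigenvalues are known. The minimal polynomial is
  m_A(x) = Π_λ (x − λ)^{k_λ}
where k_λ is the size of the *largest* Jordan block for λ (equivalently, the smallest k with (A − λI)^k v = 0 for every generalised eigenvector v of λ).

  λ = 5: largest Jordan block has size 2, contributing (x − 5)^2

So m_A(x) = (x - 5)^2 = x^2 - 10*x + 25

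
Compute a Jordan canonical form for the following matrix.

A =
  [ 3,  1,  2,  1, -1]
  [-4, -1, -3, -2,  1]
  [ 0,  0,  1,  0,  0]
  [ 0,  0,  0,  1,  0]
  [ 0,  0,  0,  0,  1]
J_3(1) ⊕ J_1(1) ⊕ J_1(1)

The characteristic polynomial is
  det(x·I − A) = x^5 - 5*x^4 + 10*x^3 - 10*x^2 + 5*x - 1 = (x - 1)^5

Eigenvalues and multiplicities (the geometric multiplicity of λ is n − rank(A − λI), which equals the number of Jordan blocks for λ):
  λ = 1: algebraic multiplicity = 5, geometric multiplicity = 3

Determining the block sizes for each eigenvalue:
  λ = 1: with am = 5 and gm = 3, the partition is not yet determined (e.g. several partitions of 5 into 3 parts exist). Let N = A − (1)·I. Computing rank(N^1) = 2, rank(N^2) = 1, rank(N^3) = 0; the number of blocks of size ≥ j is rank(N^{j−1}) − rank(N^j), giving [3, 1, 1]. So we have 1 block(s) of size 3, 2 block(s) of size 1 → block sizes [3, 1, 1]

Assembling the blocks gives a Jordan form
J =
  [1, 1, 0, 0, 0]
  [0, 1, 1, 0, 0]
  [0, 0, 1, 0, 0]
  [0, 0, 0, 1, 0]
  [0, 0, 0, 0, 1]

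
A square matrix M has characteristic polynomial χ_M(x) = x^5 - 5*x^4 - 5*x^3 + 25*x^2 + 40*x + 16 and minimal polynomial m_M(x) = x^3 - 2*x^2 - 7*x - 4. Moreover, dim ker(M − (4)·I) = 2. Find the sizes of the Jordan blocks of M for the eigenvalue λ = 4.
Block sizes for λ = 4: [1, 1]

Step 1 — from the characteristic polynomial, algebraic multiplicity of λ = 4 is 2. From dim ker(M − (4)·I) = 2, there are exactly 2 Jordan blocks for λ = 4.
Step 2 — from the minimal polynomial, the factor (x − 4) tells us the largest block for λ = 4 has size 1.
Step 3 — with total size 2, 2 blocks, and largest block 1, the block sizes (in nonincreasing order) are [1, 1].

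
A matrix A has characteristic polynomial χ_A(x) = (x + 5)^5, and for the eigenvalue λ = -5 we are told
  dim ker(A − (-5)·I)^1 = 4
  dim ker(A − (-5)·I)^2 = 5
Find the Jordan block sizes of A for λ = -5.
Block sizes for λ = -5: [2, 1, 1, 1]

From the dimensions of kernels of powers, the number of Jordan blocks of size at least j is d_j − d_{j−1} where d_j = dim ker(N^j) (with d_0 = 0). Computing the differences gives [4, 1].
The number of blocks of size exactly k is (#blocks of size ≥ k) − (#blocks of size ≥ k + 1), so the partition is: 3 block(s) of size 1, 1 block(s) of size 2.
In nonincreasing order the block sizes are [2, 1, 1, 1].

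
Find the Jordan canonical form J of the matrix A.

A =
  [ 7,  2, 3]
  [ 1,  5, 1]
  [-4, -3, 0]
J_3(4)

The characteristic polynomial is
  det(x·I − A) = x^3 - 12*x^2 + 48*x - 64 = (x - 4)^3

Eigenvalues and multiplicities (the geometric multiplicity of λ is n − rank(A − λI), which equals the number of Jordan blocks for λ):
  λ = 4: algebraic multiplicity = 3, geometric multiplicity = 1

Determining the block sizes for each eigenvalue:
  λ = 4: one block (gm = 1), so the single block has size am = 3 → block sizes [3]

Assembling the blocks gives a Jordan form
J =
  [4, 1, 0]
  [0, 4, 1]
  [0, 0, 4]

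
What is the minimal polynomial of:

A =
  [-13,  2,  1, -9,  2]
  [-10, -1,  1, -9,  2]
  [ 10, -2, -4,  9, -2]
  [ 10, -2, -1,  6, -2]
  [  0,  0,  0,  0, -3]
x^2 + 6*x + 9

The characteristic polynomial is χ_A(x) = (x + 3)^5, so the eigenvalues are known. The minimal polynomial is
  m_A(x) = Π_λ (x − λ)^{k_λ}
where k_λ is the size of the *largest* Jordan block for λ (equivalently, the smallest k with (A − λI)^k v = 0 for every generalised eigenvector v of λ).

  λ = -3: largest Jordan block has size 2, contributing (x + 3)^2

So m_A(x) = (x + 3)^2 = x^2 + 6*x + 9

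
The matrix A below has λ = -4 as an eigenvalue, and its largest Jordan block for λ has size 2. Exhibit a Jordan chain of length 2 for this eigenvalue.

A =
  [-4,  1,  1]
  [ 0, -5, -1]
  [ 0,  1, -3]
A Jordan chain for λ = -4 of length 2:
v_1 = (1, -1, 1)ᵀ
v_2 = (0, 1, 0)ᵀ

Let N = A − (-4)·I. We want v_2 with N^2 v_2 = 0 but N^1 v_2 ≠ 0; then v_{j-1} := N · v_j for j = 2, …, 2.

Pick v_2 = (0, 1, 0)ᵀ.
Then v_1 = N · v_2 = (1, -1, 1)ᵀ.

Sanity check: (A − (-4)·I) v_1 = (0, 0, 0)ᵀ = 0. ✓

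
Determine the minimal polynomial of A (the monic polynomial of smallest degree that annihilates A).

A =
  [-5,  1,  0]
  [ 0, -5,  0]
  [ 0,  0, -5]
x^2 + 10*x + 25

The characteristic polynomial is χ_A(x) = (x + 5)^3, so the eigenvalues are known. The minimal polynomial is
  m_A(x) = Π_λ (x − λ)^{k_λ}
where k_λ is the size of the *largest* Jordan block for λ (equivalently, the smallest k with (A − λI)^k v = 0 for every generalised eigenvector v of λ).

  λ = -5: largest Jordan block has size 2, contributing (x + 5)^2

So m_A(x) = (x + 5)^2 = x^2 + 10*x + 25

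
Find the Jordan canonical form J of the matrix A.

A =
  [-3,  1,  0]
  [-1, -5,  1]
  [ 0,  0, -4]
J_3(-4)

The characteristic polynomial is
  det(x·I − A) = x^3 + 12*x^2 + 48*x + 64 = (x + 4)^3

Eigenvalues and multiplicities (the geometric multiplicity of λ is n − rank(A − λI), which equals the number of Jordan blocks for λ):
  λ = -4: algebraic multiplicity = 3, geometric multiplicity = 1

Determining the block sizes for each eigenvalue:
  λ = -4: one block (gm = 1), so the single block has size am = 3 → block sizes [3]

Assembling the blocks gives a Jordan form
J =
  [-4,  1,  0]
  [ 0, -4,  1]
  [ 0,  0, -4]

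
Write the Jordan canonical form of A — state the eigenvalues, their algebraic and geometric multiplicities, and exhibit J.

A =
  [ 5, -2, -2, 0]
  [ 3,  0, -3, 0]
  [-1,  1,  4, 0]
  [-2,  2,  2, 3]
J_2(3) ⊕ J_1(3) ⊕ J_1(3)

The characteristic polynomial is
  det(x·I − A) = x^4 - 12*x^3 + 54*x^2 - 108*x + 81 = (x - 3)^4

Eigenvalues and multiplicities (the geometric multiplicity of λ is n − rank(A − λI), which equals the number of Jordan blocks for λ):
  λ = 3: algebraic multiplicity = 4, geometric multiplicity = 3

Determining the block sizes for each eigenvalue:
  λ = 3: 3 blocks summing to 4 forces exactly one block of size 2 and the rest size 1 → block sizes [2, 1, 1]

Assembling the blocks gives a Jordan form
J =
  [3, 1, 0, 0]
  [0, 3, 0, 0]
  [0, 0, 3, 0]
  [0, 0, 0, 3]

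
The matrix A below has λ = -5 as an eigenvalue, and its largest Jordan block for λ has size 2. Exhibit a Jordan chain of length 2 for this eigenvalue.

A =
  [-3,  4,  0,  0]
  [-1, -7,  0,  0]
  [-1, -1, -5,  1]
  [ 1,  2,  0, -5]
A Jordan chain for λ = -5 of length 2:
v_1 = (2, -1, -1, 1)ᵀ
v_2 = (1, 0, 0, 0)ᵀ

Let N = A − (-5)·I. We want v_2 with N^2 v_2 = 0 but N^1 v_2 ≠ 0; then v_{j-1} := N · v_j for j = 2, …, 2.

Pick v_2 = (1, 0, 0, 0)ᵀ.
Then v_1 = N · v_2 = (2, -1, -1, 1)ᵀ.

Sanity check: (A − (-5)·I) v_1 = (0, 0, 0, 0)ᵀ = 0. ✓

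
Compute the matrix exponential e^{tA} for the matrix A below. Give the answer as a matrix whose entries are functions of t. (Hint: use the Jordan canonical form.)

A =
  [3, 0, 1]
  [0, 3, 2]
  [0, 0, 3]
e^{tA} =
  [exp(3*t), 0, t*exp(3*t)]
  [0, exp(3*t), 2*t*exp(3*t)]
  [0, 0, exp(3*t)]

Strategy: write A = P · J · P⁻¹ where J is a Jordan canonical form, so e^{tA} = P · e^{tJ} · P⁻¹, and e^{tJ} can be computed block-by-block.

A has Jordan form
J =
  [3, 1, 0]
  [0, 3, 0]
  [0, 0, 3]
(up to reordering of blocks).

Per-block formulas:
  For a 1×1 block at λ = 3: exp(t · [3]) = [e^(3t)].
  For a 2×2 Jordan block J_2(3): exp(t · J_2(3)) = e^(3t)·(I + t·N), where N is the 2×2 nilpotent shift.

After assembling e^{tJ} and conjugating by P, we get:

e^{tA} =
  [exp(3*t), 0, t*exp(3*t)]
  [0, exp(3*t), 2*t*exp(3*t)]
  [0, 0, exp(3*t)]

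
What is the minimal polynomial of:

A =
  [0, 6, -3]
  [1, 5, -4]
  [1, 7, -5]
x^3

The characteristic polynomial is χ_A(x) = x^3, so the eigenvalues are known. The minimal polynomial is
  m_A(x) = Π_λ (x − λ)^{k_λ}
where k_λ is the size of the *largest* Jordan block for λ (equivalently, the smallest k with (A − λI)^k v = 0 for every generalised eigenvector v of λ).

  λ = 0: largest Jordan block has size 3, contributing (x − 0)^3

So m_A(x) = x^3 = x^3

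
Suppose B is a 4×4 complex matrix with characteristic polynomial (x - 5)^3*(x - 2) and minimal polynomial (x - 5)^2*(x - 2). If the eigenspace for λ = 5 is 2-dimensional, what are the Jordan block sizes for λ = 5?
Block sizes for λ = 5: [2, 1]

Step 1 — from the characteristic polynomial, algebraic multiplicity of λ = 5 is 3. From dim ker(B − (5)·I) = 2, there are exactly 2 Jordan blocks for λ = 5.
Step 2 — from the minimal polynomial, the factor (x − 5)^2 tells us the largest block for λ = 5 has size 2.
Step 3 — with total size 3, 2 blocks, and largest block 2, the block sizes (in nonincreasing order) are [2, 1].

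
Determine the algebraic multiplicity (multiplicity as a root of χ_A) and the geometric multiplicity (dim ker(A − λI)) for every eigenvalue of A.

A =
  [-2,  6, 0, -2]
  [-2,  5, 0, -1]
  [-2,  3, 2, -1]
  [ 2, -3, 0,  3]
λ = 2: alg = 4, geom = 3

Step 1 — factor the characteristic polynomial to read off the algebraic multiplicities:
  χ_A(x) = (x - 2)^4

Step 2 — compute geometric multiplicities via the rank-nullity identity g(λ) = n − rank(A − λI):
  rank(A − (2)·I) = 1, so dim ker(A − (2)·I) = n − 1 = 3

Summary:
  λ = 2: algebraic multiplicity = 4, geometric multiplicity = 3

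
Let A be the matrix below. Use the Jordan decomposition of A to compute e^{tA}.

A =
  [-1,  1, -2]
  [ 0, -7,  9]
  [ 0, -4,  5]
e^{tA} =
  [exp(-t), t^2*exp(-t) + t*exp(-t), -3*t^2*exp(-t)/2 - 2*t*exp(-t)]
  [0, -6*t*exp(-t) + exp(-t), 9*t*exp(-t)]
  [0, -4*t*exp(-t), 6*t*exp(-t) + exp(-t)]

Strategy: write A = P · J · P⁻¹ where J is a Jordan canonical form, so e^{tA} = P · e^{tJ} · P⁻¹, and e^{tJ} can be computed block-by-block.

A has Jordan form
J =
  [-1,  1,  0]
  [ 0, -1,  1]
  [ 0,  0, -1]
(up to reordering of blocks).

Per-block formulas:
  For a 3×3 Jordan block J_3(-1): exp(t · J_3(-1)) = e^(-1t)·(I + t·N + (t^2/2)·N^2), where N is the 3×3 nilpotent shift.

After assembling e^{tJ} and conjugating by P, we get:

e^{tA} =
  [exp(-t), t^2*exp(-t) + t*exp(-t), -3*t^2*exp(-t)/2 - 2*t*exp(-t)]
  [0, -6*t*exp(-t) + exp(-t), 9*t*exp(-t)]
  [0, -4*t*exp(-t), 6*t*exp(-t) + exp(-t)]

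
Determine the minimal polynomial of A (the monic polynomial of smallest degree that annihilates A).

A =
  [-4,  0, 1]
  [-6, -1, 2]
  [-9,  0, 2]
x^2 + 2*x + 1

The characteristic polynomial is χ_A(x) = (x + 1)^3, so the eigenvalues are known. The minimal polynomial is
  m_A(x) = Π_λ (x − λ)^{k_λ}
where k_λ is the size of the *largest* Jordan block for λ (equivalently, the smallest k with (A − λI)^k v = 0 for every generalised eigenvector v of λ).

  λ = -1: largest Jordan block has size 2, contributing (x + 1)^2

So m_A(x) = (x + 1)^2 = x^2 + 2*x + 1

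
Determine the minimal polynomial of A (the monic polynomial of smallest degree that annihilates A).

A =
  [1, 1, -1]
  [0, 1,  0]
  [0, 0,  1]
x^2 - 2*x + 1

The characteristic polynomial is χ_A(x) = (x - 1)^3, so the eigenvalues are known. The minimal polynomial is
  m_A(x) = Π_λ (x − λ)^{k_λ}
where k_λ is the size of the *largest* Jordan block for λ (equivalently, the smallest k with (A − λI)^k v = 0 for every generalised eigenvector v of λ).

  λ = 1: largest Jordan block has size 2, contributing (x − 1)^2

So m_A(x) = (x - 1)^2 = x^2 - 2*x + 1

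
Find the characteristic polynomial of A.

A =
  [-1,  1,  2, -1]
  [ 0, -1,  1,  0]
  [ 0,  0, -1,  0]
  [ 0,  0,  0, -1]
x^4 + 4*x^3 + 6*x^2 + 4*x + 1

Expanding det(x·I − A) (e.g. by cofactor expansion or by noting that A is similar to its Jordan form J, which has the same characteristic polynomial as A) gives
  χ_A(x) = x^4 + 4*x^3 + 6*x^2 + 4*x + 1
which factors as (x + 1)^4. The eigenvalues (with algebraic multiplicities) are λ = -1 with multiplicity 4.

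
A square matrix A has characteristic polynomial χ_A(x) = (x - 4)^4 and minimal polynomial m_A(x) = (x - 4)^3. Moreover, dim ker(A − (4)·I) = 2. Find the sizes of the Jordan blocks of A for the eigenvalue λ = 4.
Block sizes for λ = 4: [3, 1]

Step 1 — from the characteristic polynomial, algebraic multiplicity of λ = 4 is 4. From dim ker(A − (4)·I) = 2, there are exactly 2 Jordan blocks for λ = 4.
Step 2 — from the minimal polynomial, the factor (x − 4)^3 tells us the largest block for λ = 4 has size 3.
Step 3 — with total size 4, 2 blocks, and largest block 3, the block sizes (in nonincreasing order) are [3, 1].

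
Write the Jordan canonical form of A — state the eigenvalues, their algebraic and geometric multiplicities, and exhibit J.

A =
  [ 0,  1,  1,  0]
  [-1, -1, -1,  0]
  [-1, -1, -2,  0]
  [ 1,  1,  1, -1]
J_3(-1) ⊕ J_1(-1)

The characteristic polynomial is
  det(x·I − A) = x^4 + 4*x^3 + 6*x^2 + 4*x + 1 = (x + 1)^4

Eigenvalues and multiplicities (the geometric multiplicity of λ is n − rank(A − λI), which equals the number of Jordan blocks for λ):
  λ = -1: algebraic multiplicity = 4, geometric multiplicity = 2

Determining the block sizes for each eigenvalue:
  λ = -1: with am = 4 and gm = 2, the partition is not yet determined (e.g. several partitions of 4 into 2 parts exist). Let N = A − (-1)·I. Computing rank(N^1) = 2, rank(N^2) = 1, rank(N^3) = 0; the number of blocks of size ≥ j is rank(N^{j−1}) − rank(N^j), giving [2, 1, 1]. So we have 1 block(s) of size 3, 1 block(s) of size 1 → block sizes [3, 1]

Assembling the blocks gives a Jordan form
J =
  [-1,  1,  0,  0]
  [ 0, -1,  1,  0]
  [ 0,  0, -1,  0]
  [ 0,  0,  0, -1]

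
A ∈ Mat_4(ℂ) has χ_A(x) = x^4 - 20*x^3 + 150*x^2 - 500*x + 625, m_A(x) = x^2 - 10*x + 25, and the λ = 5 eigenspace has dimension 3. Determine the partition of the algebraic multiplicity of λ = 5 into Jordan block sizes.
Block sizes for λ = 5: [2, 1, 1]

Step 1 — from the characteristic polynomial, algebraic multiplicity of λ = 5 is 4. From dim ker(A − (5)·I) = 3, there are exactly 3 Jordan blocks for λ = 5.
Step 2 — from the minimal polynomial, the factor (x − 5)^2 tells us the largest block for λ = 5 has size 2.
Step 3 — with total size 4, 3 blocks, and largest block 2, the block sizes (in nonincreasing order) are [2, 1, 1].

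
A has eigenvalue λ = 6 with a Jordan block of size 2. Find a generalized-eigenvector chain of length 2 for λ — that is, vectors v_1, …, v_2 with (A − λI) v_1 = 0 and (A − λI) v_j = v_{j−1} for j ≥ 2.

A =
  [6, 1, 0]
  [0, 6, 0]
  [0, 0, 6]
A Jordan chain for λ = 6 of length 2:
v_1 = (1, 0, 0)ᵀ
v_2 = (0, 1, 0)ᵀ

Let N = A − (6)·I. We want v_2 with N^2 v_2 = 0 but N^1 v_2 ≠ 0; then v_{j-1} := N · v_j for j = 2, …, 2.

Pick v_2 = (0, 1, 0)ᵀ.
Then v_1 = N · v_2 = (1, 0, 0)ᵀ.

Sanity check: (A − (6)·I) v_1 = (0, 0, 0)ᵀ = 0. ✓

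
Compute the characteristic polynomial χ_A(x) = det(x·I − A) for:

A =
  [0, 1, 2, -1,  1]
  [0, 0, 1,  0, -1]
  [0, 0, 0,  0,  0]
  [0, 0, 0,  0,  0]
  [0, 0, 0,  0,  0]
x^5

Expanding det(x·I − A) (e.g. by cofactor expansion or by noting that A is similar to its Jordan form J, which has the same characteristic polynomial as A) gives
  χ_A(x) = x^5
which factors as x^5. The eigenvalues (with algebraic multiplicities) are λ = 0 with multiplicity 5.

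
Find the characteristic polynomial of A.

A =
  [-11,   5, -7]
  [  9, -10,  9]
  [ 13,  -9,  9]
x^3 + 12*x^2 + 48*x + 64

Expanding det(x·I − A) (e.g. by cofactor expansion or by noting that A is similar to its Jordan form J, which has the same characteristic polynomial as A) gives
  χ_A(x) = x^3 + 12*x^2 + 48*x + 64
which factors as (x + 4)^3. The eigenvalues (with algebraic multiplicities) are λ = -4 with multiplicity 3.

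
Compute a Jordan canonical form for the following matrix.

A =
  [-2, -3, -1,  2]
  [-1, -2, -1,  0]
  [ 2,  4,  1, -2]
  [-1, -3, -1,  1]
J_2(-1) ⊕ J_1(-1) ⊕ J_1(1)

The characteristic polynomial is
  det(x·I − A) = x^4 + 2*x^3 - 2*x - 1 = (x - 1)*(x + 1)^3

Eigenvalues and multiplicities (the geometric multiplicity of λ is n − rank(A − λI), which equals the number of Jordan blocks for λ):
  λ = -1: algebraic multiplicity = 3, geometric multiplicity = 2
  λ = 1: algebraic multiplicity = 1, geometric multiplicity = 1

Determining the block sizes for each eigenvalue:
  λ = -1: 2 blocks summing to 3 forces exactly one block of size 2 and the rest size 1 → block sizes [2, 1]
  λ = 1: one block (gm = 1), so the single block has size am = 1 → block sizes [1]

Assembling the blocks gives a Jordan form
J =
  [-1,  1,  0, 0]
  [ 0, -1,  0, 0]
  [ 0,  0, -1, 0]
  [ 0,  0,  0, 1]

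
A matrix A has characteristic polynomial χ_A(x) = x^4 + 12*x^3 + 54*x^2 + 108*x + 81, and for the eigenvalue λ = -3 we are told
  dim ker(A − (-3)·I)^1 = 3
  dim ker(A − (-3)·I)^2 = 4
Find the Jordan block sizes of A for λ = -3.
Block sizes for λ = -3: [2, 1, 1]

From the dimensions of kernels of powers, the number of Jordan blocks of size at least j is d_j − d_{j−1} where d_j = dim ker(N^j) (with d_0 = 0). Computing the differences gives [3, 1].
The number of blocks of size exactly k is (#blocks of size ≥ k) − (#blocks of size ≥ k + 1), so the partition is: 2 block(s) of size 1, 1 block(s) of size 2.
In nonincreasing order the block sizes are [2, 1, 1].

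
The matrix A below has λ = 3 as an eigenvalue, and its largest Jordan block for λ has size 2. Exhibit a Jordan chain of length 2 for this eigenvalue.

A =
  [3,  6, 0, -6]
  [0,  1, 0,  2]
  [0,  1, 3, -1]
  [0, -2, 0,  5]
A Jordan chain for λ = 3 of length 2:
v_1 = (6, -2, 1, -2)ᵀ
v_2 = (0, 1, 0, 0)ᵀ

Let N = A − (3)·I. We want v_2 with N^2 v_2 = 0 but N^1 v_2 ≠ 0; then v_{j-1} := N · v_j for j = 2, …, 2.

Pick v_2 = (0, 1, 0, 0)ᵀ.
Then v_1 = N · v_2 = (6, -2, 1, -2)ᵀ.

Sanity check: (A − (3)·I) v_1 = (0, 0, 0, 0)ᵀ = 0. ✓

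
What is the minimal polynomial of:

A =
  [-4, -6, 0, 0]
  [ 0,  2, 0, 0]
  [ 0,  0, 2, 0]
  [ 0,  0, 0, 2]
x^2 + 2*x - 8

The characteristic polynomial is χ_A(x) = (x - 2)^3*(x + 4), so the eigenvalues are known. The minimal polynomial is
  m_A(x) = Π_λ (x − λ)^{k_λ}
where k_λ is the size of the *largest* Jordan block for λ (equivalently, the smallest k with (A − λI)^k v = 0 for every generalised eigenvector v of λ).

  λ = -4: largest Jordan block has size 1, contributing (x + 4)
  λ = 2: largest Jordan block has size 1, contributing (x − 2)

So m_A(x) = (x - 2)*(x + 4) = x^2 + 2*x - 8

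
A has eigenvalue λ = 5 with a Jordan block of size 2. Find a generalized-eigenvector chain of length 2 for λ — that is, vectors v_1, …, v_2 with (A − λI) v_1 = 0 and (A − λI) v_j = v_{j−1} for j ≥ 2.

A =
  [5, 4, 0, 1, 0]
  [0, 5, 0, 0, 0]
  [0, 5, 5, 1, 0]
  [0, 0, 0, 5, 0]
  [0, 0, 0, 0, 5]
A Jordan chain for λ = 5 of length 2:
v_1 = (4, 0, 5, 0, 0)ᵀ
v_2 = (0, 1, 0, 0, 0)ᵀ

Let N = A − (5)·I. We want v_2 with N^2 v_2 = 0 but N^1 v_2 ≠ 0; then v_{j-1} := N · v_j for j = 2, …, 2.

Pick v_2 = (0, 1, 0, 0, 0)ᵀ.
Then v_1 = N · v_2 = (4, 0, 5, 0, 0)ᵀ.

Sanity check: (A − (5)·I) v_1 = (0, 0, 0, 0, 0)ᵀ = 0. ✓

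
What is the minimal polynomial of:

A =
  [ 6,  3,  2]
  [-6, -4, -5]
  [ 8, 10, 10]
x^3 - 12*x^2 + 48*x - 64

The characteristic polynomial is χ_A(x) = (x - 4)^3, so the eigenvalues are known. The minimal polynomial is
  m_A(x) = Π_λ (x − λ)^{k_λ}
where k_λ is the size of the *largest* Jordan block for λ (equivalently, the smallest k with (A − λI)^k v = 0 for every generalised eigenvector v of λ).

  λ = 4: largest Jordan block has size 3, contributing (x − 4)^3

So m_A(x) = (x - 4)^3 = x^3 - 12*x^2 + 48*x - 64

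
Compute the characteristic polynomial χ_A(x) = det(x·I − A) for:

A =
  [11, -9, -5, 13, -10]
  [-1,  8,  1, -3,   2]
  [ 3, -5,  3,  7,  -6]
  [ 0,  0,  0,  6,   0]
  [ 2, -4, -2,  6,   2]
x^5 - 30*x^4 + 360*x^3 - 2160*x^2 + 6480*x - 7776

Expanding det(x·I − A) (e.g. by cofactor expansion or by noting that A is similar to its Jordan form J, which has the same characteristic polynomial as A) gives
  χ_A(x) = x^5 - 30*x^4 + 360*x^3 - 2160*x^2 + 6480*x - 7776
which factors as (x - 6)^5. The eigenvalues (with algebraic multiplicities) are λ = 6 with multiplicity 5.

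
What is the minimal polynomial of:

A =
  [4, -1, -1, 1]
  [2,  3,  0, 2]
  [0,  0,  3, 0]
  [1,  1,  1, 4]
x^3 - 11*x^2 + 39*x - 45

The characteristic polynomial is χ_A(x) = (x - 5)*(x - 3)^3, so the eigenvalues are known. The minimal polynomial is
  m_A(x) = Π_λ (x − λ)^{k_λ}
where k_λ is the size of the *largest* Jordan block for λ (equivalently, the smallest k with (A − λI)^k v = 0 for every generalised eigenvector v of λ).

  λ = 3: largest Jordan block has size 2, contributing (x − 3)^2
  λ = 5: largest Jordan block has size 1, contributing (x − 5)

So m_A(x) = (x - 5)*(x - 3)^2 = x^3 - 11*x^2 + 39*x - 45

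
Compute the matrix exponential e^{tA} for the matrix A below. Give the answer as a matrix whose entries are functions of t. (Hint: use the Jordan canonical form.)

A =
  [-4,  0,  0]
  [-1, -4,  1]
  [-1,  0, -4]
e^{tA} =
  [exp(-4*t), 0, 0]
  [-t^2*exp(-4*t)/2 - t*exp(-4*t), exp(-4*t), t*exp(-4*t)]
  [-t*exp(-4*t), 0, exp(-4*t)]

Strategy: write A = P · J · P⁻¹ where J is a Jordan canonical form, so e^{tA} = P · e^{tJ} · P⁻¹, and e^{tJ} can be computed block-by-block.

A has Jordan form
J =
  [-4,  1,  0]
  [ 0, -4,  1]
  [ 0,  0, -4]
(up to reordering of blocks).

Per-block formulas:
  For a 3×3 Jordan block J_3(-4): exp(t · J_3(-4)) = e^(-4t)·(I + t·N + (t^2/2)·N^2), where N is the 3×3 nilpotent shift.

After assembling e^{tJ} and conjugating by P, we get:

e^{tA} =
  [exp(-4*t), 0, 0]
  [-t^2*exp(-4*t)/2 - t*exp(-4*t), exp(-4*t), t*exp(-4*t)]
  [-t*exp(-4*t), 0, exp(-4*t)]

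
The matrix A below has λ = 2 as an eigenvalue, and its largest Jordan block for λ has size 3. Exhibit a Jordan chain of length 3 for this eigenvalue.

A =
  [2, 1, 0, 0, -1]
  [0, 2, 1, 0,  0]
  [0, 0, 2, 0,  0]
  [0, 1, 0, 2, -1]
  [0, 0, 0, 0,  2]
A Jordan chain for λ = 2 of length 3:
v_1 = (1, 0, 0, 1, 0)ᵀ
v_2 = (0, 1, 0, 0, 0)ᵀ
v_3 = (0, 0, 1, 0, 0)ᵀ

Let N = A − (2)·I. We want v_3 with N^3 v_3 = 0 but N^2 v_3 ≠ 0; then v_{j-1} := N · v_j for j = 3, …, 2.

Pick v_3 = (0, 0, 1, 0, 0)ᵀ.
Then v_2 = N · v_3 = (0, 1, 0, 0, 0)ᵀ.
Then v_1 = N · v_2 = (1, 0, 0, 1, 0)ᵀ.

Sanity check: (A − (2)·I) v_1 = (0, 0, 0, 0, 0)ᵀ = 0. ✓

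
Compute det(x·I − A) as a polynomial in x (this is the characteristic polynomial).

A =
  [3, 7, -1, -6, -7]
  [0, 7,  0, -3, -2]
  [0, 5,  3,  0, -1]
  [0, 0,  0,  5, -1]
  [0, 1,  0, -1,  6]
x^5 - 24*x^4 + 225*x^3 - 1026*x^2 + 2268*x - 1944

Expanding det(x·I − A) (e.g. by cofactor expansion or by noting that A is similar to its Jordan form J, which has the same characteristic polynomial as A) gives
  χ_A(x) = x^5 - 24*x^4 + 225*x^3 - 1026*x^2 + 2268*x - 1944
which factors as (x - 6)^3*(x - 3)^2. The eigenvalues (with algebraic multiplicities) are λ = 3 with multiplicity 2, λ = 6 with multiplicity 3.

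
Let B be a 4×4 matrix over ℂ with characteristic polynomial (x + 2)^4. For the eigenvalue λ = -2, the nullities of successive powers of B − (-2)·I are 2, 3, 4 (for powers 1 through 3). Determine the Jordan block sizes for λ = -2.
Block sizes for λ = -2: [3, 1]

From the dimensions of kernels of powers, the number of Jordan blocks of size at least j is d_j − d_{j−1} where d_j = dim ker(N^j) (with d_0 = 0). Computing the differences gives [2, 1, 1].
The number of blocks of size exactly k is (#blocks of size ≥ k) − (#blocks of size ≥ k + 1), so the partition is: 1 block(s) of size 1, 1 block(s) of size 3.
In nonincreasing order the block sizes are [3, 1].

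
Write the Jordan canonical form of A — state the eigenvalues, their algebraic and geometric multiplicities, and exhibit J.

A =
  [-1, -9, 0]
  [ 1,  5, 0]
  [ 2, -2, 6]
J_2(2) ⊕ J_1(6)

The characteristic polynomial is
  det(x·I − A) = x^3 - 10*x^2 + 28*x - 24 = (x - 6)*(x - 2)^2

Eigenvalues and multiplicities (the geometric multiplicity of λ is n − rank(A − λI), which equals the number of Jordan blocks for λ):
  λ = 2: algebraic multiplicity = 2, geometric multiplicity = 1
  λ = 6: algebraic multiplicity = 1, geometric multiplicity = 1

Determining the block sizes for each eigenvalue:
  λ = 2: one block (gm = 1), so the single block has size am = 2 → block sizes [2]
  λ = 6: one block (gm = 1), so the single block has size am = 1 → block sizes [1]

Assembling the blocks gives a Jordan form
J =
  [2, 1, 0]
  [0, 2, 0]
  [0, 0, 6]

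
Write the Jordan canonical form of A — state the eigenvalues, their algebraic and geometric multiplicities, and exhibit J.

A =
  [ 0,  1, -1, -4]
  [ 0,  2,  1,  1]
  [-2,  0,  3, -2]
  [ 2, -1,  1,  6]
J_1(2) ⊕ J_2(3) ⊕ J_1(3)

The characteristic polynomial is
  det(x·I − A) = x^4 - 11*x^3 + 45*x^2 - 81*x + 54 = (x - 3)^3*(x - 2)

Eigenvalues and multiplicities (the geometric multiplicity of λ is n − rank(A − λI), which equals the number of Jordan blocks for λ):
  λ = 2: algebraic multiplicity = 1, geometric multiplicity = 1
  λ = 3: algebraic multiplicity = 3, geometric multiplicity = 2

Determining the block sizes for each eigenvalue:
  λ = 2: one block (gm = 1), so the single block has size am = 1 → block sizes [1]
  λ = 3: 2 blocks summing to 3 forces exactly one block of size 2 and the rest size 1 → block sizes [2, 1]

Assembling the blocks gives a Jordan form
J =
  [2, 0, 0, 0]
  [0, 3, 1, 0]
  [0, 0, 3, 0]
  [0, 0, 0, 3]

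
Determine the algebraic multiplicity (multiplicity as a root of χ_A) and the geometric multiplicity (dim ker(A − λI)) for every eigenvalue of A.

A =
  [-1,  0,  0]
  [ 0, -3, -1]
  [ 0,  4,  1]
λ = -1: alg = 3, geom = 2

Step 1 — factor the characteristic polynomial to read off the algebraic multiplicities:
  χ_A(x) = (x + 1)^3

Step 2 — compute geometric multiplicities via the rank-nullity identity g(λ) = n − rank(A − λI):
  rank(A − (-1)·I) = 1, so dim ker(A − (-1)·I) = n − 1 = 2

Summary:
  λ = -1: algebraic multiplicity = 3, geometric multiplicity = 2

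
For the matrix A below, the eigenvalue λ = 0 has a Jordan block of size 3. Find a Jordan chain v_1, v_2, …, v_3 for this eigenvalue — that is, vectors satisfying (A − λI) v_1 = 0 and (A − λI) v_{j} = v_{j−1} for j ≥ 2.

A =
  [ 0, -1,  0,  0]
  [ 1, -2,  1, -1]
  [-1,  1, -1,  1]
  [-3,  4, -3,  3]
A Jordan chain for λ = 0 of length 3:
v_1 = (-1, 0, -1, -2)ᵀ
v_2 = (0, 1, -1, -3)ᵀ
v_3 = (1, 0, 0, 0)ᵀ

Let N = A − (0)·I. We want v_3 with N^3 v_3 = 0 but N^2 v_3 ≠ 0; then v_{j-1} := N · v_j for j = 3, …, 2.

Pick v_3 = (1, 0, 0, 0)ᵀ.
Then v_2 = N · v_3 = (0, 1, -1, -3)ᵀ.
Then v_1 = N · v_2 = (-1, 0, -1, -2)ᵀ.

Sanity check: (A − (0)·I) v_1 = (0, 0, 0, 0)ᵀ = 0. ✓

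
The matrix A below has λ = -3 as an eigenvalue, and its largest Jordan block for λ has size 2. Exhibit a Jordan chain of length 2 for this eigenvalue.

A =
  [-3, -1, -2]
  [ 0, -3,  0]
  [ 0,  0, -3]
A Jordan chain for λ = -3 of length 2:
v_1 = (-1, 0, 0)ᵀ
v_2 = (0, 1, 0)ᵀ

Let N = A − (-3)·I. We want v_2 with N^2 v_2 = 0 but N^1 v_2 ≠ 0; then v_{j-1} := N · v_j for j = 2, …, 2.

Pick v_2 = (0, 1, 0)ᵀ.
Then v_1 = N · v_2 = (-1, 0, 0)ᵀ.

Sanity check: (A − (-3)·I) v_1 = (0, 0, 0)ᵀ = 0. ✓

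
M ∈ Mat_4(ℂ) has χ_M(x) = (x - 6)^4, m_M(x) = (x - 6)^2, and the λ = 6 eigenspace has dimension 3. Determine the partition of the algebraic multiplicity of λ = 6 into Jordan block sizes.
Block sizes for λ = 6: [2, 1, 1]

Step 1 — from the characteristic polynomial, algebraic multiplicity of λ = 6 is 4. From dim ker(M − (6)·I) = 3, there are exactly 3 Jordan blocks for λ = 6.
Step 2 — from the minimal polynomial, the factor (x − 6)^2 tells us the largest block for λ = 6 has size 2.
Step 3 — with total size 4, 3 blocks, and largest block 2, the block sizes (in nonincreasing order) are [2, 1, 1].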